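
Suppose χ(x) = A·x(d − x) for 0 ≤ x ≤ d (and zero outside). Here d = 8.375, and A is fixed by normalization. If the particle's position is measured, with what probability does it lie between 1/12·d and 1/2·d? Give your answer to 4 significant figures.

P ≈ 0.4949

The probability is P = ∫ |χ|² dx over [1/12·d, 1/2·d].
With A² fixed by ∫|χ|² = 1, i.e. A² = (d^5/30)^(−1), substitute and integrate.
Substituting u = x/d, A² and the length scale cancel in the ratio: P = ∫_{1/12}^{1/2} u^2·(1 - u)^2 du / ∫_{0}^{1} u^2·(1 - u)^2 du.
An antiderivative of u^2·(1 - u)^2 is u^3·(6·u^2 - 15·u + 10)/30; evaluating from 1/12 to 1/2 gives ≈ 0.0164971, while the full integral is 1/30.
Taking the ratio, P = 0.49491.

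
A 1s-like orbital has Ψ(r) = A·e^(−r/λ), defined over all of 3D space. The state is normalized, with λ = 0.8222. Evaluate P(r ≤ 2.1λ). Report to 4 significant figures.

With dV = 4πr²dr, the probability is ∫|Ψ|² dV over r ≤ 2.1λ.
A² is fixed by ∫₀^∞ 4πr²|Ψ|² dr = 1, i.e. A² = (π·λ^3)^(−1).
Substituting u = r/λ, A², 4π and the length scale all cancel in the ratio: P = ∫_{0}^{2.1} u^2·e^(-2·u) du / ∫_{0}^{∞} u^2·e^(-2·u) du.
With ∫ u^2·e^(-2·u) du = -(2·u^2 + 2·u + 1)·e^(-2·u)/4 + C, the region integral is 1/4 - 701·e^(-21/5)/200 and the full one is 1/4.
This evaluates to P = 0.78976.

P ≈ 0.7898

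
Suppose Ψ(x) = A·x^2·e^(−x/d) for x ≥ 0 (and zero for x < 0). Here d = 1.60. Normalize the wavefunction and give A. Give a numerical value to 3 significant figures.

A ≈ 0.357

Normalization requires ∫|Ψ|² dx = 1, integrated from 0 to ∞.
With ∫₀^∞ x^4 e^(−αx) dx = 4!/α^5, carrying out the integral gives A² · 3·d^5/4.
With d = 1.60: A² = 0.1272 and A = 0.3566.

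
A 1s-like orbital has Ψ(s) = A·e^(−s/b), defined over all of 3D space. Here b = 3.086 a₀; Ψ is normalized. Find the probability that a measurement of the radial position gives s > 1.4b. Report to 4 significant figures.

With dV = 4πs²ds, the probability is ∫|Ψ|² dV over s > 1.4b.
The full normalization integral is A²·[π·b^3] = 1, fixing A².
In terms of u = s/b (A², 4π and the length scale all cancel between numerator and denominator), P = [∫_{1.4}^{∞} u^2·e^(-2·u) du] / [∫_{0}^{∞} u^2·e^(-2·u) du].
Using ∫ u^2·e^(-2·u) du = -(2·u^2 + 2·u + 1)·e^(-2·u)/4, the numerator is 193·e^(-14/5)/100 and the denominator is 1/4.
This evaluates to P = 0.46945.

P ≈ 0.4695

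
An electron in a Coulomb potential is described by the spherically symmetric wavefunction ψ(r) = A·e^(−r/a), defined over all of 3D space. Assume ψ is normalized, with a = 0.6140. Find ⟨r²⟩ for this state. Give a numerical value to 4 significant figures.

⟨r^2⟩ ≈ 1.131

The expectation value is the |ψ|²-weighted average of r^2: ∫ r^2|ψ|² 4πr² dr.
Evaluating both integrals, ⟨r²⟩ = 3·a^2.
Putting a = 0.6140 gives 1.1310.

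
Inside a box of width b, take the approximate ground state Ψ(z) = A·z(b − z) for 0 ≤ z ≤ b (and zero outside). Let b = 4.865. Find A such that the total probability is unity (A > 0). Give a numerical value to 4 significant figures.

A ≈ 0.1049

Normalization requires ∫|Ψ|² dz = 1, integrated from 0 to b.
Expanding the polynomial and integrating term by term, carrying out the integral gives A² · b^5/30.
So A² = (b^5/30)^(−1).
With b = 4.865: A² = 0.011008 and A = 0.10492.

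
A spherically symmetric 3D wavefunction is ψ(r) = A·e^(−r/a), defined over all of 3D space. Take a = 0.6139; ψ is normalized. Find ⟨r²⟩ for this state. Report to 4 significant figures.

By definition ⟨r²⟩ = ∫ r^2 |ψ(r)|² 4πr² dr.
Since the A² factors cancel between numerator and denominator, ⟨r²⟩ = 3·a^2.
With a = 0.6139, ⟨r^2⟩ = 1.1306.

⟨r^2⟩ ≈ 1.131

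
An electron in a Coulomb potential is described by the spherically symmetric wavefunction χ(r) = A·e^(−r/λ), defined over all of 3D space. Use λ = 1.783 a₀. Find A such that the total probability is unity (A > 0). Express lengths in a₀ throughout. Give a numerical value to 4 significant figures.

A ≈ 0.2370 a₀^(-3/2)

We need A² ∫|f|² 4πr² dr = 1, taking the integral from 0 to ∞.
In 3D with spherical symmetry the volume element is 4πr² dr.
With χ = A·e^(−r/λ), the integral evaluates to A²·[π·λ^3].
Hence A² = 1/[π·λ^3].
With λ = 1.783: A² = 0.056156 and A = 0.23697.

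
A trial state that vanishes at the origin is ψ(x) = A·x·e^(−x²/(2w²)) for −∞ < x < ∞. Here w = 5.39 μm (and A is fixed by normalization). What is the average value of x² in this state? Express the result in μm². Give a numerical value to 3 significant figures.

⟨x^2⟩ ≈ 43.6 μm^2

⟨x²⟩ = ∫ x^2 |ψ|² dx over the full domain.
With ∫_{−∞}^{∞} x^(2m) e^(−αx²) dx = (2m−1)!!·√π / (2^m α^(m+1/2)), since the A² factors cancel between numerator and denominator, ⟨x²⟩ = 3·w^2/2.
Putting w = 5.39 gives 43.58.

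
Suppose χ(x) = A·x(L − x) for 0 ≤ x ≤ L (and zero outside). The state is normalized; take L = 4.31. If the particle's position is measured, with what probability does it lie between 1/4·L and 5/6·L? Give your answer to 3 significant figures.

P = ∫_{1/4·L}^{5/6·L} |χ(x)|² dx.
The normalization integral ∫|χ|²dx over the whole domain equals L^5/30·A², and A² cancels in the ratio.
In terms of u = x/L (A² and the length scale cancel between numerator and denominator), P = [∫_{1/4}^{5/6} u^2·(1 - u)^2 du] / [∫_{0}^{1} u^2·(1 - u)^2 du].
With ∫ u^2·(1 - u)^2 du = u^3·(6·u^2 - 15·u + 10)/30 + C, the region integral is ≈ 0.028700 and the full one is 1/30.
Taking the ratio, P = 0.8610.

P ≈ 0.861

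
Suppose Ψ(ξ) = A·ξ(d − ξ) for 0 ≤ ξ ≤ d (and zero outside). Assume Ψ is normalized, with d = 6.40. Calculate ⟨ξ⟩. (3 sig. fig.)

The expectation value is the |Ψ|²-weighted average of ξ: ∫ ξ|Ψ|² dξ.
Expanding the polynomial and integrating term by term, the ratio of the moment integral to the normalization integral gives ⟨ξ⟩ = d/2.
Putting d = 6.40 gives 3.200.

⟨ξ⟩ ≈ 3.20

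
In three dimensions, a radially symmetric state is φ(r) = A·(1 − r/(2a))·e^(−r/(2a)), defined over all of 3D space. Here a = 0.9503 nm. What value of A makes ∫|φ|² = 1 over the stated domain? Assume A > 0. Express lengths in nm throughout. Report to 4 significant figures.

Require ∫ |φ|² 4πr² dr = 1 over the whole domain.
The angular integral contributes 4π, leaving ∫₀^∞ r²|φ|² dr.
With ∫₀^∞ r^4 e^(−αr) dr = 4!/α^5, ∫|φ|² 4πr² dr = A²·(8·π·a^3).
So A² = (8·π·a^3)^(−1).
With a = 0.9503: A² = 0.046364 and A = 0.21532.

A ≈ 0.2153 nm^(-3/2)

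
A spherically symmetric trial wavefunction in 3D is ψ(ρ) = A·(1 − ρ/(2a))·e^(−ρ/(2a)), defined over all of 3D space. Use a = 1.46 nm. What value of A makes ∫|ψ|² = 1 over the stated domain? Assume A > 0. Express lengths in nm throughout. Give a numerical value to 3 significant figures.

The normalization condition is ∫|ψ|² 4πρ² dρ = 1 from 0 to ∞.
(Spherical symmetry: dV = 4πρ² dρ.)
Recall ∫₀^∞ ρ^m e^(−ρ/β) dρ = m!·β^(m+1), with ψ = A·(1 − ρ/(2a))·e^(−ρ/(2a)), the integral evaluates to A²·[8·π·a^3].
Setting this equal to 1 gives A² = 1/(8·π·a^3).
Substituting a = 1.46 gives A² = 0.01279, so A = 0.1131.

A ≈ 0.113 nm^(-3/2)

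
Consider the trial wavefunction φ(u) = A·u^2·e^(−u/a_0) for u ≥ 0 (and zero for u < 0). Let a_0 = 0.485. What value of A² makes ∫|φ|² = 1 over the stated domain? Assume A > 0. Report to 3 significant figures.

Require ∫ |φ|² du = 1 over the whole domain.
Recall ∫₀^∞ u^m e^(−u/β) du = m!·β^(m+1), carrying out the integral gives A² · 3·a_0^5/4.
Hence A² = 1/[3·a_0^5/4].
With a_0 = 0.485: A² = 49.69 and A = 7.049.

A^2 ≈ 49.7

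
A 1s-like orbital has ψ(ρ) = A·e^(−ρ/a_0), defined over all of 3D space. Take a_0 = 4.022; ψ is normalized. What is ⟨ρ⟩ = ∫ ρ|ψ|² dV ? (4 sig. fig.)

⟨ρ⟩ ≈ 6.033

By definition ⟨ρ⟩ = ∫ ρ |ψ(ρ)|² 4πρ² dρ.
With ∫₀^∞ ρ^3 e^(−αρ) dρ = 3!/α^4, the ratio of the moment integral to the normalization integral gives ⟨ρ⟩ = 3·a_0/2.
With a_0 = 4.022, ⟨ρ⟩ = 6.0330.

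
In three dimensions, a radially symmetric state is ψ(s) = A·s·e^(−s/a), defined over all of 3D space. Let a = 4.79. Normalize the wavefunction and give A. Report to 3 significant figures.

Require ∫ |ψ|² 4πs² ds = 1 over the whole domain.
(Spherical symmetry: dV = 4πs² ds.)
Carrying out the integral gives A² · 3·π·a^5.
So A² = (3·π·a^5)^(−1).
Plugging in a = 4.79 yields A = 0.006487.

A ≈ 0.00649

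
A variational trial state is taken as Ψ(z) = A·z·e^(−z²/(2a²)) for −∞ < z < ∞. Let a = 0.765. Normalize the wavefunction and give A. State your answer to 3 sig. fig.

A ≈ 1.59

Require ∫ |Ψ|² dz = 1 over the whole domain.
With Ψ = A·z·e^(−z²/(2a²)), the integral evaluates to A²·[√(π)·a^3/2].
So A² = (√(π)·a^3/2)^(−1).
With a = 0.765: A² = 2.520 and A = 1.588.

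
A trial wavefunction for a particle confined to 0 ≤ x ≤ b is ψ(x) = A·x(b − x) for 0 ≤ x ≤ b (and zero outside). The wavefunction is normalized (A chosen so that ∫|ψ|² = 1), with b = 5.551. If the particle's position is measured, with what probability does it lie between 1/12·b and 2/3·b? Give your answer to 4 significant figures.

P ≈ 0.7850

The probability is P = ∫ |ψ|² dx over [1/12·b, 2/3·b].
With A² fixed by ∫|ψ|² = 1, i.e. A² = (b^5/30)^(−1), substitute and integrate.
Substituting u = x/b, A² and the length scale cancel in the ratio: P = ∫_{1/12}^{2/3} u^2·(1 - u)^2 du / ∫_{0}^{1} u^2·(1 - u)^2 du.
With ∫ u^2·(1 - u)^2 du = u^3·(6·u^2 - 15·u + 10)/30 + C, the region integral is ≈ 0.0261679 and the full one is 1/30.
This works out to P = 0.78504.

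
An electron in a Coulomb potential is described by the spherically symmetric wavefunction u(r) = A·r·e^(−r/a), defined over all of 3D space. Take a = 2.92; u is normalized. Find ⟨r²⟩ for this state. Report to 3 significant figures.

⟨r^2⟩ ≈ 63.9

By definition ⟨r²⟩ = ∫ r^2 |u(r)|² 4πr² dr.
With ∫₀^∞ r^6 e^(−αr) dr = 6!/α^7, evaluating both integrals, ⟨r²⟩ = 15·a^2/2.
Putting a = 2.92 gives 63.95.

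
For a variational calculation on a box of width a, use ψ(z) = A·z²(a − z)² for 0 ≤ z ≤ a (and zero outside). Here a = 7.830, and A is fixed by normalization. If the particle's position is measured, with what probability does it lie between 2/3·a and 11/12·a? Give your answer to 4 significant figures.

The probability is P = ∫ |ψ|² dz over [2/3·a, 11/12·a].
With A² fixed by ∫|ψ|² = 1, i.e. A² = (a^9/630)^(−1), substitute and integrate.
In terms of u = z/a (A² and the length scale cancel between numerator and denominator), P = [∫_{2/3}^{11/12} u^4·(1 - u)^4 du] / [∫_{0}^{1} u^4·(1 - u)^4 du].
An antiderivative of u^4·(1 - u)^4 is u^5·(70·u^4 - 315·u^3 + 540·u^2 - 420·u + 126)/630; evaluating from 2/3 to 11/12 gives ≈ 0.000229311, while the full integral is 1/630.
Taking the ratio, P = 0.14447.

P ≈ 0.1445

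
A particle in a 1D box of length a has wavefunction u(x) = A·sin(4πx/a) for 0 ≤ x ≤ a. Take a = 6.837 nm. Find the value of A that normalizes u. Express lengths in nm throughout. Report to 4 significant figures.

A ≈ 0.5409 nm^(-1/2)

We need A² ∫|f|² dx = 1, taking the integral from 0 to a.
With ∫₀^a sin²(nπx/a) dx = a/2, ∫|u|² dx = A²·(a/2).
Hence A² = 1/[a/2].
Plugging in a = 6.837 yields A = 0.54086.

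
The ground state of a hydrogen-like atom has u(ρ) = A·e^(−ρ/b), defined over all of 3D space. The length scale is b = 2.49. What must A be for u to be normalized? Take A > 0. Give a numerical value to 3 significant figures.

We need A² ∫|f|² 4πρ² dρ = 1, taking the integral from 0 to ∞.
The angular integral contributes 4π, leaving ∫₀^∞ ρ²|u|² dρ.
With u = A·e^(−ρ/b), the integral evaluates to A²·[π·b^3].
Hence A² = 1/[π·b^3].
Plugging in b = 2.49 yields A = 0.1436.

A ≈ 0.144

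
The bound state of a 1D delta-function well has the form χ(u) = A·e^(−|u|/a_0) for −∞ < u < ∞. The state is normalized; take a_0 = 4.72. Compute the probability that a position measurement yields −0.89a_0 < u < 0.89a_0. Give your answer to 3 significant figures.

P ≈ 0.831

|χ|² is the probability density, so P = ∫_{−0.89a_0}^{0.89a_0} |χ|² du.
The normalization integral ∫|χ|²du over the whole domain equals a_0·A², and A² cancels in the ratio.
Both integrals are even about u = 0, so only the u ≥ 0 halves are needed (the factors of 2 cancel). In terms of t = u/a_0 (A² and the length scale cancel between numerator and denominator), P = [∫_{0}^{0.89} e^(-2·t) dt] / [∫_{0}^{∞} e^(-2·t) dt].
With ∫ e^(-2·t) dt = -e^(-2·t)/2 + C, the region integral is 1/2 - e^(-89/50)/2 and the full one is 1/2.
Taking the ratio, P = 0.8314.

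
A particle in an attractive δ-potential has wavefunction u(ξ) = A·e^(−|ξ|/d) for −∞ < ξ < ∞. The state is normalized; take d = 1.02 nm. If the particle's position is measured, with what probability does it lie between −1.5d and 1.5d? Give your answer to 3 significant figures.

P ≈ 0.950

P = ∫_{−1.5d}^{1.5d} |u(ξ)|² dξ.
Since A² = 1/(d), this is the region integral divided by the full normalization integral.
Both integrals are even about ξ = 0, so only the ξ ≥ 0 halves are needed (the factors of 2 cancel). In terms of t = ξ/d (A² and the length scale cancel between numerator and denominator), P = [∫_{0}^{1.5} e^(-2·t) dt] / [∫_{0}^{∞} e^(-2·t) dt].
An antiderivative of e^(-2·t) is -e^(-2·t)/2; evaluating from 0 to 1.5 gives 1/2 - e^(-3)/2, while the full integral is 1/2.
This works out to P = 0.9502.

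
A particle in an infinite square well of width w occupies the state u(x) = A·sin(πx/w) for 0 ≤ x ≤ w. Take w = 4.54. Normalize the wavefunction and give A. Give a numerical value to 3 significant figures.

The normalization condition is ∫|u|² dx = 1 from 0 to w.
With ∫₀^w sin²(nπx/w) dx = w/2, ∫|u|² dx = A²·(w/2).
So A² = (w/2)^(−1).
With w = 4.54: A² = 0.4405 and A = 0.6637.

A ≈ 0.664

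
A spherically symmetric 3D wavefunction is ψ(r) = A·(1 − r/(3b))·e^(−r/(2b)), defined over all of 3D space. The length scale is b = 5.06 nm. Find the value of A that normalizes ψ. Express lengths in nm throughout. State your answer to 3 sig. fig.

A ≈ 0.0304 nm^(-3/2)

Normalization requires ∫|ψ|² 4πr² dr = 1, integrated from 0 to ∞.
Recall ∫₀^∞ r^m e^(−r/β) dr = m!·β^(m+1), carrying out the integral gives A² · 8·π·b^3/3.
So A² = (8·π·b^3/3)^(−1).
With b = 5.06: A² = 0.0009214 and A = 0.03035.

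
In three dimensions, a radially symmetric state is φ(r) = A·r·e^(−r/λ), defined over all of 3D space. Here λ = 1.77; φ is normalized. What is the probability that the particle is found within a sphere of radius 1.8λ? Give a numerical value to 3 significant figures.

Integrate the radial probability density 4πr²|φ|² over r ≤ 1.8λ.
Normalization gives A² = 1/(3·π·λ^5).
In terms of u = r/λ (A², 4π and the length scale all cancel between numerator and denominator), P = [∫_{0}^{1.8} u^4·e^(-2·u) du] / [∫_{0}^{∞} u^4·e^(-2·u) du].
An antiderivative of u^4·e^(-2·u) is -(u^4/2 + u^3 + 3·u^2/2 + 3·u/2 + 3/4)·e^(-2·u); evaluating from 0 to 1.8 gives ≈ 0.22017, while the full integral is 3/4.
The region integral divided by the full integral gives P = 0.2936.

P ≈ 0.294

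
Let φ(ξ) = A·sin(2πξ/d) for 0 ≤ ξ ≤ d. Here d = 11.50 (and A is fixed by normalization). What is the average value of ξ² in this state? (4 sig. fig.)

⟨ξ^2⟩ ≈ 42.41

⟨ξ²⟩ = ∫ ξ^2 |φ|² dξ over the full domain.
Since the A² factors cancel between numerator and denominator, ⟨ξ²⟩ = -d^2/(8·π^2) + d^2/3.
Putting d = 11.50 gives 42.408.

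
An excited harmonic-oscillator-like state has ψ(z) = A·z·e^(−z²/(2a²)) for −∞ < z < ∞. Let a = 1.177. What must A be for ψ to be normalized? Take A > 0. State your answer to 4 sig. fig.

A ≈ 0.8319

Require ∫ |ψ|² dz = 1 over the whole domain.
∫|ψ|² dz = A²·(√(π)·a^3/2).
Hence A² = 1/[√(π)·a^3/2].
Plugging in a = 1.177 yields A = 0.83188.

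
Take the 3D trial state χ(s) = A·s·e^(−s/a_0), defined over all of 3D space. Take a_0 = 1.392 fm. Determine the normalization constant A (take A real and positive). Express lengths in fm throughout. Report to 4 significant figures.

A ≈ 0.1425 fm^(-5/2)

Require ∫ |χ|² 4πs² ds = 1 over the whole domain.
The angular integral contributes 4π, leaving ∫₀^∞ s²|χ|² ds.
Recall ∫₀^∞ s^m e^(−s/β) ds = m!·β^(m+1), ∫|χ|² 4πs² ds = A²·(3·π·a_0^5).
Hence A² = 1/[3·π·a_0^5].
Plugging in a_0 = 1.392 yields A = 0.14248.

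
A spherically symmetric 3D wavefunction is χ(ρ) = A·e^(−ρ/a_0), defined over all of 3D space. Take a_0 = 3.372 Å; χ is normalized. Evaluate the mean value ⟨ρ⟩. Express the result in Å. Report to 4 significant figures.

⟨ρ⟩ ≈ 5.058 Å

⟨ρ⟩ = ∫ ρ |χ|² 4πρ² dρ over the full domain.
Evaluating both integrals, ⟨ρ⟩ = 3·a_0/2.
Putting a_0 = 3.372 gives 5.0580.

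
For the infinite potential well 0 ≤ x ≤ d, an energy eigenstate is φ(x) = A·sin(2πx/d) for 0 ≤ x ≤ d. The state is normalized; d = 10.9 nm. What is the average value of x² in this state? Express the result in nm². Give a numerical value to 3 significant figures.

⟨x^2⟩ ≈ 38.1 nm^2

⟨x²⟩ = ∫ x^2 |φ|² dx over the full domain.
With ∫₀^d sin²(nπx/d) dx = d/2, evaluating both integrals, ⟨x²⟩ = -d^2/(8·π^2) + d^2/3.
With d = 10.9, ⟨x^2⟩ = 38.10.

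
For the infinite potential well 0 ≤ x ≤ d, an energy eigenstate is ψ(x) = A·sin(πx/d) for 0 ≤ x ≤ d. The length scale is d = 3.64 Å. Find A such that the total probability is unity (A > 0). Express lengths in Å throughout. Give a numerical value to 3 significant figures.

The normalization condition is ∫|ψ|² dx = 1 from 0 to d.
The integral (without the A² prefactor) comes out to d/2.
With d = 3.64: A² = 0.5495 and A = 0.7412.

A ≈ 0.741 Å^(-1/2)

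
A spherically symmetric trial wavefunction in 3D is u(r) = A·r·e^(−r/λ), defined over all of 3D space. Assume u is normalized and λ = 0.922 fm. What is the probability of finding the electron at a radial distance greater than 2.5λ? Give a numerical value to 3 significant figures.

P ≈ 0.440

Integrate the radial probability density 4πr²|u|² over r > 2.5λ.
A² is fixed by ∫₀^∞ 4πr²|u|² dr = 1, i.e. A² = (3·π·λ^5)^(−1).
Substituting t = r/λ, A², 4π and the length scale all cancel in the ratio: P = ∫_{2.5}^{∞} t^4·e^(-2·t) dt / ∫_{0}^{∞} t^4·e^(-2·t) dt.
An antiderivative of t^4·e^(-2·t) is -(t^4/2 + t^3 + 3·t^2/2 + 3·t/2 + 3/4)·e^(-2·t); evaluating from 2.5 to ∞ gives 1569·e^(-5)/32, while the full integral is 3/4.
The region integral divided by the full integral gives P = 0.4405.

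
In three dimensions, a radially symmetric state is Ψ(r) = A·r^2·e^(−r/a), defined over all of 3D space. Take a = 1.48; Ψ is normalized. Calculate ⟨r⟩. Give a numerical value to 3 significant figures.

⟨r⟩ ≈ 5.18

⟨r⟩ = ∫ r |Ψ|² 4πr² dr over the full domain.
Using ∫₀^∞ rⁿ e^(−αr) dr = n!/αⁿ⁺¹, evaluating both integrals, ⟨r⟩ = 7·a/2.
Putting a = 1.48 gives 5.180.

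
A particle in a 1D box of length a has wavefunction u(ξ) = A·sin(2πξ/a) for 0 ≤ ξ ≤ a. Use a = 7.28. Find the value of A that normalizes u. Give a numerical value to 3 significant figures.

A ≈ 0.524

We need A² ∫|f|² dξ = 1, taking the integral from 0 to a.
With u = A·sin(2πξ/a), the integral evaluates to A²·[a/2].
Hence A² = 1/[a/2].
Plugging in a = 7.28 yields A = 0.5241.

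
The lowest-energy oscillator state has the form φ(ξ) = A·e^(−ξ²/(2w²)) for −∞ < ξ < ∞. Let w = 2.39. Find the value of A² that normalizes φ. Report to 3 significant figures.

The normalization condition is ∫|φ|² dξ = 1 from −∞ to ∞.
Carrying out the integral gives A² · √(π)·w.
Plugging in w = 2.39 yields A = 0.4859.

A^2 ≈ 0.236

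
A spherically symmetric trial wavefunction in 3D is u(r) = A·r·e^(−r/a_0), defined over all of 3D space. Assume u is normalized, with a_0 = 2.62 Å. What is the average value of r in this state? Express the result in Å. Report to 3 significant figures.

⟨r⟩ = ∫ r |u|² 4πr² dr over the full domain.
With ∫₀^∞ r^5 e^(−αr) dr = 5!/α^6, since the A² factors cancel between numerator and denominator, ⟨r⟩ = 5·a_0/2.
Putting a_0 = 2.62 gives 6.550.

⟨r⟩ ≈ 6.55 Å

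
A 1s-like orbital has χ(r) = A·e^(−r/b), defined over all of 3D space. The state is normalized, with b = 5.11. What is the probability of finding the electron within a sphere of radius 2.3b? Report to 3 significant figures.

P ≈ 0.837

With dV = 4πr²dr, the probability is ∫|χ|² dV over r ≤ 2.3b.
The full normalization integral is A²·[π·b^3] = 1, fixing A².
Substituting u = r/b, A², 4π and the length scale all cancel in the ratio: P = ∫_{0}^{2.3} u^2·e^(-2·u) du / ∫_{0}^{∞} u^2·e^(-2·u) du.
An antiderivative of u^2·e^(-2·u) is -(2·u^2 + 2·u + 1)·e^(-2·u)/4; evaluating from 0 to 2.3 gives 1/4 - 809·e^(-23/5)/200, while the full integral is 1/4.
Taking the ratio yields P = 0.8374.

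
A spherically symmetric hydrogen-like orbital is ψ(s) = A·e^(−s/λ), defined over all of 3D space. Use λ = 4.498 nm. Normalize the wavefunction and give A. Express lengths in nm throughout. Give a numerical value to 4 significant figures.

A ≈ 0.05914 nm^(-3/2)

The normalization condition is ∫|ψ|² 4πs² ds = 1 from 0 to ∞.
(Spherical symmetry: dV = 4πs² ds.)
Recall ∫₀^∞ s^m e^(−s/β) ds = m!·β^(m+1), the integral (without the A² prefactor) comes out to π·λ^3.
Hence A² = 1/[π·λ^3].
With λ = 4.498: A² = 0.0034978 and A = 0.059142.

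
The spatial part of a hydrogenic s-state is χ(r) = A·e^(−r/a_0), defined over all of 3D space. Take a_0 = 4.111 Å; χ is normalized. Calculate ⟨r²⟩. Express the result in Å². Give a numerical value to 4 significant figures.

⟨r^2⟩ ≈ 50.70 Å^2

⟨r²⟩ = ∫ r^2 |χ|² 4πr² dr over the full domain.
The ratio of the moment integral to the normalization integral gives ⟨r²⟩ = 3·a_0^2.
With a_0 = 4.111, ⟨r^2⟩ = 50.701.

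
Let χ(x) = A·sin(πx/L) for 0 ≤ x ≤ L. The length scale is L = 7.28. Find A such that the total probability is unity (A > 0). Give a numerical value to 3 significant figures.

Require ∫ |χ|² dx = 1 over the whole domain.
Using sin²θ = (1 − cos 2θ)/2, carrying out the integral gives A² · L/2.
Hence A² = 1/[L/2].
With L = 7.28: A² = 0.2747 and A = 0.5241.

A ≈ 0.524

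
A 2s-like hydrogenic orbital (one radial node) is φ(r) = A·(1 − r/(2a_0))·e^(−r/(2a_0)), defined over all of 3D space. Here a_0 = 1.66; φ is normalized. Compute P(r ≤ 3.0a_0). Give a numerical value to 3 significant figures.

With dV = 4πr²dr, the probability is ∫|φ|² dV over r ≤ 3.0a_0.
The full normalization integral is A²·[8·π·a_0^3] = 1, fixing A².
Let u = r/a_0; then A², 4π and the length scale all cancel, so P = ∫_{0}^{3.0} u^2·(1 - u/2)^2·e^(-u) du ÷ ∫_{0}^{∞} u^2·(1 - u/2)^2·e^(-u) du.
Using ∫ u^2·(1 - u/2)^2·e^(-u) du = -(u^4/4 + u^2 + 2·u + 2)·e^(-u), the numerator is 2 - 149·e^(-3)/4 and the denominator is 2.
This evaluates to P = 0.07272.

P ≈ 0.0727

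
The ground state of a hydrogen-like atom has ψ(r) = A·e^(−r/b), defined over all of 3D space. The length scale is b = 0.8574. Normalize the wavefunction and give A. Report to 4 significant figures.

We need A² ∫|f|² 4πr² dr = 1, taking the integral from 0 to ∞.
In 3D with spherical symmetry the volume element is 4πr² dr.
The integral (without the A² prefactor) comes out to π·b^3.
Hence A² = 1/[π·b^3].
Substituting b = 0.8574 gives A² = 0.50501, so A = 0.71064.

A ≈ 0.7106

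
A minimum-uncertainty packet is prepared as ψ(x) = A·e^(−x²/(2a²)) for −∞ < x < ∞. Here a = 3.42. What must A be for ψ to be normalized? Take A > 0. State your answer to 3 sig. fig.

A ≈ 0.406

We need A² ∫|f|² dx = 1, taking the integral from −∞ to ∞.
The integral (without the A² prefactor) comes out to √(π)·a.
Hence A² = 1/[√(π)·a].
With a = 3.42: A² = 0.1650 and A = 0.4062.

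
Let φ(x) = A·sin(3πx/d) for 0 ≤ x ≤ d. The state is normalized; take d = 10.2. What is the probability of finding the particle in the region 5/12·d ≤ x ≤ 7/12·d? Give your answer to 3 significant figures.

P ≈ 0.273

|φ|² is the probability density, so P = ∫_{5/12·d}^{7/12·d} |φ|² dx.
With A² fixed by ∫|φ|² = 1, i.e. A² = (d/2)^(−1), substitute and integrate.
Let u = x/d; then A² and the length scale cancel, so P = ∫_{5/12}^{7/12} sin(3·π·u)^2 du ÷ ∫_{0}^{1} sin(3·π·u)^2 du.
Using ∫ sin(3·π·u)^2 du = u/2 - sin(6·π·u)/(12·π), the numerator is 1/(6·π) + 1/12 and the denominator is 1/2.
Taking the ratio, P = (2 + π)/(6·π).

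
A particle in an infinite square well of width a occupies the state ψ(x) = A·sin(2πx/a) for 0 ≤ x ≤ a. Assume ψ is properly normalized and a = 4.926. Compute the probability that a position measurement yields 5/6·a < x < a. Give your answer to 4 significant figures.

P ≈ 0.09775

|ψ|² is the probability density, so P = ∫_{5/6·a}^{a} |ψ|² dx.
Since A² = 1/(a/2), this is the region integral divided by the full normalization integral.
Let u = x/a; then A² and the length scale cancel, so P = ∫_{5/6}^{1} sin(2·π·u)^2 du ÷ ∫_{0}^{1} sin(2·π·u)^2 du.
With ∫ sin(2·π·u)^2 du = u/2 - sin(4·π·u)/(8·π) + C, the region integral is -√(3)/(16·π) + 1/12 and the full one is 1/2.
The result is P = (-√(3)/8 + π/6)/π.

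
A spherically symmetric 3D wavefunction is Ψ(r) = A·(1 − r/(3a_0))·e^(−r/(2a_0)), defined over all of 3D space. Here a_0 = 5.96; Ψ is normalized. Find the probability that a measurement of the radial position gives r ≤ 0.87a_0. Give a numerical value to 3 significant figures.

P ≈ 0.110

Integrate the radial probability density 4πr²|Ψ|² over r ≤ 0.87a_0.
Normalization gives A² = 1/(8·π·a_0^3/3).
In terms of u = r/a_0 (A², 4π and the length scale all cancel between numerator and denominator), P = [∫_{0}^{0.87} u^2·(1 - u/3)^2·e^(-u) du] / [∫_{0}^{∞} u^2·(1 - u/3)^2·e^(-u) du].
An antiderivative of u^2·(1 - u/3)^2·e^(-u) is (-u^4 + 2·u^3 - 3·u^2 - 6·u - 6)·e^(-u)/9; evaluating from 0 to 0.87 gives ≈ 0.073311, while the full integral is 2/3.
Taking the ratio yields P = 0.1100.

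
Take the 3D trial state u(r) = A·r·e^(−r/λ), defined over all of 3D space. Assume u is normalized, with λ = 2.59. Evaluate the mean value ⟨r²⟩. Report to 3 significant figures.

⟨r^2⟩ ≈ 50.3

⟨r²⟩ = ∫ r^2 |u|² 4πr² dr over the full domain.
With ∫₀^∞ r^6 e^(−αr) dr = 6!/α^7, evaluating both integrals, ⟨r²⟩ = 15·λ^2/2.
Putting λ = 2.59 gives 50.31.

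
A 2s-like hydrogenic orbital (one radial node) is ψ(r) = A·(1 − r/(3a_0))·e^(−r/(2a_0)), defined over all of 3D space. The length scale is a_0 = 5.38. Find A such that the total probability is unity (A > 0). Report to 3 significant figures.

A ≈ 0.0277

We need A² ∫|f|² 4πr² dr = 1, taking the integral from 0 to ∞.
(Spherical symmetry: dV = 4πr² dr.)
Recall ∫₀^∞ r^m e^(−r/β) dr = m!·β^(m+1), the integral (without the A² prefactor) comes out to 8·π·a_0^3/3.
Setting this equal to 1 gives A² = 1/(8·π·a_0^3/3).
Substituting a_0 = 5.38 gives A² = 0.0007665, so A = 0.02769.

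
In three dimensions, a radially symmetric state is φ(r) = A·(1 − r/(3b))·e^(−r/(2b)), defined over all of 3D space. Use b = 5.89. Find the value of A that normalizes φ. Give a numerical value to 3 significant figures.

We need A² ∫|f|² 4πr² dr = 1, taking the integral from 0 to ∞.
In 3D with spherical symmetry the volume element is 4πr² dr.
Using ∫₀^∞ rⁿ e^(−αr) dr = n!/αⁿ⁺¹, carrying out the integral gives A² · 8·π·b^3/3.
Setting this equal to 1 gives A² = 1/(8·π·b^3/3).
Substituting b = 5.89 gives A² = 0.0005842, so A = 0.02417.

A ≈ 0.0242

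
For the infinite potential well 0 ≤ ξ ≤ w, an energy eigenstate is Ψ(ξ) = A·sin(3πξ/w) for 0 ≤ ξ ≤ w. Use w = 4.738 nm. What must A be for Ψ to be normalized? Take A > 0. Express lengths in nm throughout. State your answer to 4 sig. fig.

A ≈ 0.6497 nm^(-1/2)

Normalization requires ∫|Ψ|² dξ = 1, integrated from 0 to w.
Using sin²θ = (1 − cos 2θ)/2, the integral (without the A² prefactor) comes out to w/2.
So A² = (w/2)^(−1).
Plugging in w = 4.738 yields A = 0.64971.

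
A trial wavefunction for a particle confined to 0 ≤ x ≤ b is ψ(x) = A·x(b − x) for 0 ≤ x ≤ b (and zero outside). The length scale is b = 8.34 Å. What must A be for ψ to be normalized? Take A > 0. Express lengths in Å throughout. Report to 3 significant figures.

We need A² ∫|f|² dx = 1, taking the integral from 0 to b.
Expanding the polynomial and integrating term by term, with ψ = A·x(b − x), the integral evaluates to A²·[b^5/30].
With b = 8.34: A² = 0.0007435 and A = 0.02727.

A ≈ 0.0273 Å^(-5/2)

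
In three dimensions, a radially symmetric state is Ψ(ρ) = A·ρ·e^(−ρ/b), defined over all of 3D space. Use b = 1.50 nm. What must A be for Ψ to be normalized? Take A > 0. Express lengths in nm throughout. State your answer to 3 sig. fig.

We need A² ∫|f|² 4πρ² dρ = 1, taking the integral from 0 to ∞.
The angular integral contributes 4π, leaving ∫₀^∞ ρ²|Ψ|² dρ.
∫|Ψ|² 4πρ² dρ = A²·(3·π·b^5).
Substituting b = 1.50 gives A² = 0.01397, so A = 0.1182.

A ≈ 0.118 nm^(-5/2)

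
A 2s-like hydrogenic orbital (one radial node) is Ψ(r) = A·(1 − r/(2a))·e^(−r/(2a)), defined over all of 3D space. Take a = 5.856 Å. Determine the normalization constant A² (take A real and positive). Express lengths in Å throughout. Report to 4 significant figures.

The normalization condition is ∫|Ψ|² 4πr² dr = 1 from 0 to ∞.
(Spherical symmetry: dV = 4πr² dr.)
Using ∫₀^∞ rⁿ e^(−αr) dr = n!/αⁿ⁺¹, with Ψ = A·(1 − r/(2a))·e^(−r/(2a)), the integral evaluates to A²·[8·π·a^3].
So A² = (8·π·a^3)^(−1).
With a = 5.856: A² = 0.00019813 and A = 0.014076.

A^2 ≈ 0.0001981 Å^(-3)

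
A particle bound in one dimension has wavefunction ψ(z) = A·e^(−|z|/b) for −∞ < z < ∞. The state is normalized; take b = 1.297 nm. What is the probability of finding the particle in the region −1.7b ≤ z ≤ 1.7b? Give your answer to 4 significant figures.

P = ∫_{−1.7b}^{1.7b} |ψ(z)|² dz.
Since A² = 1/(b), this is the region integral divided by the full normalization integral.
Both integrals are even about z = 0, so only the z ≥ 0 halves are needed (the factors of 2 cancel). Let u = z/b; then A² and the length scale cancel, so P = ∫_{0}^{1.7} e^(-2·u) du ÷ ∫_{0}^{∞} e^(-2·u) du.
Using ∫ e^(-2·u) du = -e^(-2·u)/2, the numerator is 1/2 - e^(-17/5)/2 and the denominator is 1/2.
This works out to P = 0.96663.

P ≈ 0.9666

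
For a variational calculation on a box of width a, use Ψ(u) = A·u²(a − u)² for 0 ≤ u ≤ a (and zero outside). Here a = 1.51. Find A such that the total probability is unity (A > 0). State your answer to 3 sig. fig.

Require ∫ |Ψ|² du = 1 over the whole domain.
Expanding the polynomial and integrating term by term, ∫|Ψ|² du = A²·(a^9/630).
Hence A² = 1/[a^9/630].
Substituting a = 1.51 gives A² = 15.44, so A = 3.929.

A ≈ 3.93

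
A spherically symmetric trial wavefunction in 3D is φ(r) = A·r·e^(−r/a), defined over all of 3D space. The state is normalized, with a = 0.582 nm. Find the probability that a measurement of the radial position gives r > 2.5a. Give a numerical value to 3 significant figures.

P = ∫ |φ|² 4πr² dr over r > 2.5a.
Normalization gives A² = 1/(3·π·a^5).
Let u = r/a; then A², 4π and the length scale all cancel, so P = ∫_{2.5}^{∞} u^4·e^(-2·u) du ÷ ∫_{0}^{∞} u^4·e^(-2·u) du.
Using ∫ u^4·e^(-2·u) du = -(u^4/2 + u^3 + 3·u^2/2 + 3·u/2 + 3/4)·e^(-2·u), the numerator is 1569·e^(-5)/32 and the denominator is 3/4.
The region integral divided by the full integral gives P = 0.4405.

P ≈ 0.440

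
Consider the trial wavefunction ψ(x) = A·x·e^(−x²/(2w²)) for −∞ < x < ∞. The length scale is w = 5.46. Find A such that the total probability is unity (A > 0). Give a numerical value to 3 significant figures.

A ≈ 0.0833

Normalization requires ∫|ψ|² dx = 1, integrated from −∞ to ∞.
Carrying out the integral gives A² · √(π)·w^3/2.
Plugging in w = 5.46 yields A = 0.08326.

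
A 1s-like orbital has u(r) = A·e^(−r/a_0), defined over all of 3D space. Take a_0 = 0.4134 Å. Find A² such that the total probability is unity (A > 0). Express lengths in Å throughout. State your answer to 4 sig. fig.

A^2 ≈ 4.505 Å^(-3)

Require ∫ |u|² 4πr² dr = 1 over the whole domain.
(Spherical symmetry: dV = 4πr² dr.)
The integral (without the A² prefactor) comes out to π·a_0^3.
Plugging in a_0 = 0.4134 yields A = 2.1226.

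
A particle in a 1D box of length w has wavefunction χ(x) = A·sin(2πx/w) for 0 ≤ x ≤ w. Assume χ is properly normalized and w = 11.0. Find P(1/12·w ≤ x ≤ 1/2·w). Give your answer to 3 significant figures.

P ≈ 0.486

P = ∫_{1/12·w}^{1/2·w} |χ(x)|² dx.
The normalization integral ∫|χ|²dx over the whole domain equals w/2·A², and A² cancels in the ratio.
Substituting u = x/w, A² and the length scale cancel in the ratio: P = ∫_{1/12}^{1/2} sin(2·π·u)^2 du / ∫_{0}^{1} sin(2·π·u)^2 du.
Using ∫ sin(2·π·u)^2 du = u/2 - sin(4·π·u)/(8·π), the numerator is √(3)/(16·π) + 5/24 and the denominator is 1/2.
This works out to P = √(3)/(8·π) + 5/12.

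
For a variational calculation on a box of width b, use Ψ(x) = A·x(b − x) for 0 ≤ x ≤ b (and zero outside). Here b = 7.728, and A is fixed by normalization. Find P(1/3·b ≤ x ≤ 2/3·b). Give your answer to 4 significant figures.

P = ∫_{1/3·b}^{2/3·b} |Ψ(x)|² dx.
With A² fixed by ∫|Ψ|² = 1, i.e. A² = (b^5/30)^(−1), substitute and integrate.
In terms of u = x/b (A² and the length scale cancel between numerator and denominator), P = [∫_{1/3}^{2/3} u^2·(1 - u)^2 du] / [∫_{0}^{1} u^2·(1 - u)^2 du].
An antiderivative of u^2·(1 - u)^2 is u^3·(6·u^2 - 15·u + 10)/30; evaluating from 1/3 to 2/3 gives 47/2430, while the full integral is 1/30.
The result is P = 47/81.

P ≈ 0.5802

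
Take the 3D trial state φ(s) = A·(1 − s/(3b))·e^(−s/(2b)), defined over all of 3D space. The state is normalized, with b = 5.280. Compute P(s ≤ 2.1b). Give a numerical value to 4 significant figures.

Integrate the radial probability density 4πs²|φ|² over s ≤ 2.1b.
A² is fixed by ∫₀^∞ 4πs²|φ|² ds = 1, i.e. A² = (8·π·b^3/3)^(−1).
Substituting u = s/b, A², 4π and the length scale all cancel in the ratio: P = ∫_{0}^{2.1} u^2·(1 - u/3)^2·e^(-u) du / ∫_{0}^{∞} u^2·(1 - u/3)^2·e^(-u) du.
Using ∫ u^2·(1 - u/3)^2·e^(-u) du = (-u^4 + 2·u^3 - 3·u^2 - 6·u - 6)·e^(-u)/9, the numerator is ≈ 0.220978 and the denominator is 2/3.
The region integral divided by the full integral gives P = 0.33147.

P ≈ 0.3315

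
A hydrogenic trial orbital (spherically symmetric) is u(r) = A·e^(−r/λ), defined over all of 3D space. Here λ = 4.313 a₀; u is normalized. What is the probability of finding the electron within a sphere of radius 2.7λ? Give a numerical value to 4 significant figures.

P ≈ 0.9052

P = ∫ |u|² 4πr² dr over r ≤ 2.7λ.
The full normalization integral is A²·[π·λ^3] = 1, fixing A².
Let t = r/λ; then A², 4π and the length scale all cancel, so P = ∫_{0}^{2.7} t^2·e^(-2·t) dt ÷ ∫_{0}^{∞} t^2·e^(-2·t) dt.
Using ∫ t^2·e^(-2·t) dt = -(2·t^2 + 2·t + 1)·e^(-2·t)/4, the numerator is 1/4 - 1049·e^(-27/5)/200 and the denominator is 1/4.
Taking the ratio yields P = 0.90524.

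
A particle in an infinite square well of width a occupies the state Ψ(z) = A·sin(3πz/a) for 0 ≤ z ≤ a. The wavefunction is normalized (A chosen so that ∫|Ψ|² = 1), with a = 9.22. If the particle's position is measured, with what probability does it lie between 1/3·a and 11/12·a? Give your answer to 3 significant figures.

P = ∫_{1/3·a}^{11/12·a} |Ψ(z)|² dz.
The normalization integral ∫|Ψ|²dz over the whole domain equals a/2·A², and A² cancels in the ratio.
In terms of u = z/a (A² and the length scale cancel between numerator and denominator), P = [∫_{1/3}^{11/12} sin(3·π·u)^2 du] / [∫_{0}^{1} sin(3·π·u)^2 du].
With ∫ sin(3·π·u)^2 du = u/2 - sin(6·π·u)/(12·π) + C, the region integral is 1/(12·π) + 7/24 and the full one is 1/2.
The result is P = (2 + 7·π)/(12·π).

P ≈ 0.636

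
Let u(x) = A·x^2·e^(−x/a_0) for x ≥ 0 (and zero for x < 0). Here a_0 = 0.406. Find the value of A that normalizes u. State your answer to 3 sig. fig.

A ≈ 11.0

The normalization condition is ∫|u|² dx = 1 from 0 to ∞.
The integral (without the A² prefactor) comes out to 3·a_0^5/4.
Hence A² = 1/[3·a_0^5/4].
Plugging in a_0 = 0.406 yields A = 10.99.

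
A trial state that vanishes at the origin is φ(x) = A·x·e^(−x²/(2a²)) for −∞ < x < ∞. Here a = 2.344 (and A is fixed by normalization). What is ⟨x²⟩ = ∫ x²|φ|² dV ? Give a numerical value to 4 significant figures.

By definition ⟨x²⟩ = ∫ x^2 |φ(x)|² dx.
Since the A² factors cancel between numerator and denominator, ⟨x²⟩ = 3·a^2/2.
Putting a = 2.344 gives 8.2415.

⟨x^2⟩ ≈ 8.242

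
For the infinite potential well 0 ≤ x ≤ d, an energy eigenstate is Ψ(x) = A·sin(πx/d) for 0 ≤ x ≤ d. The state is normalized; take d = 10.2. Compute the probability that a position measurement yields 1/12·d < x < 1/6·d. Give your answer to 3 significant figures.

P ≈ 0.0251

|Ψ|² is the probability density, so P = ∫_{1/12·d}^{1/6·d} |Ψ|² dx.
Since A² = 1/(d/2), this is the region integral divided by the full normalization integral.
Let u = x/d; then A² and the length scale cancel, so P = ∫_{1/12}^{1/6} sin(π·u)^2 du ÷ ∫_{0}^{1} sin(π·u)^2 du.
An antiderivative of sin(π·u)^2 is u/2 - sin(2·π·u)/(4·π); evaluating from 1/12 to 1/6 gives -√(3)/(8·π) + 1/(8·π) + 1/24, while the full integral is 1/2.
The result is P = (-3·√(3) + 3 + π)/(12·π).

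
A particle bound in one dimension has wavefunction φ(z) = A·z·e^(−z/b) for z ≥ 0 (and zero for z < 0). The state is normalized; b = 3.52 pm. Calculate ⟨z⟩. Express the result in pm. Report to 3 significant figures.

⟨z⟩ = ∫ z |φ|² dz over the full domain.
Recall ∫₀^∞ z^m e^(−z/β) dz = m!·β^(m+1), evaluating both integrals, ⟨z⟩ = 3·b/2.
With b = 3.52, ⟨z⟩ = 5.280.

⟨z⟩ ≈ 5.28 pm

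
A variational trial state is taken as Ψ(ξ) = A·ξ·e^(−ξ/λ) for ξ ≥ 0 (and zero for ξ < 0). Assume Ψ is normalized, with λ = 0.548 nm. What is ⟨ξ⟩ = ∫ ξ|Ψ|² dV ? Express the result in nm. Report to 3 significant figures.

By definition ⟨ξ⟩ = ∫ ξ |Ψ(ξ)|² dξ.
The ratio of the moment integral to the normalization integral gives ⟨ξ⟩ = 3·λ/2.
Putting λ = 0.548 gives 0.8220.

⟨ξ⟩ ≈ 0.822 nm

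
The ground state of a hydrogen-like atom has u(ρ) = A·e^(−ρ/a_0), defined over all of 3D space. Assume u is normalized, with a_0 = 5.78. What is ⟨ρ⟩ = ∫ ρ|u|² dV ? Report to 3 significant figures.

⟨ρ⟩ ≈ 8.67

By definition ⟨ρ⟩ = ∫ ρ |u(ρ)|² 4πρ² dρ.
Using ∫₀^∞ ρⁿ e^(−αρ) dρ = n!/αⁿ⁺¹, since the A² factors cancel between numerator and denominator, ⟨ρ⟩ = 3·a_0/2.
With a_0 = 5.78, ⟨ρ⟩ = 8.670.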